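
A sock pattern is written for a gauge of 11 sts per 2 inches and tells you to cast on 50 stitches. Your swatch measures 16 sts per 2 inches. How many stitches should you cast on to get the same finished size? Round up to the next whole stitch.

Scale factor = 16 / 11 = 1.455.
50 × 16 / 11 = 72.73 sts.
→ 73 sts.

CO 73 sts.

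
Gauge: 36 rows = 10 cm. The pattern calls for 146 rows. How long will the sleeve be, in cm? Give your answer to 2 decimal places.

40.56 cm.

36 rows / 10 cm = 3.6 rows per cm.
146 / 3.6 = 40.556 cm.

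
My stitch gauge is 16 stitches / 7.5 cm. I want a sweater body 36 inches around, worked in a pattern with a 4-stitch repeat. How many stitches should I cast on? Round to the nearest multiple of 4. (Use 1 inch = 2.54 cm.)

196 stitches.

36 in = 36 × 2.54 = 91.44 cm.
16 / 7.5 = 2.133 sts/cm.
91.44 × 2.133 = 195.07 sts.
→ 196.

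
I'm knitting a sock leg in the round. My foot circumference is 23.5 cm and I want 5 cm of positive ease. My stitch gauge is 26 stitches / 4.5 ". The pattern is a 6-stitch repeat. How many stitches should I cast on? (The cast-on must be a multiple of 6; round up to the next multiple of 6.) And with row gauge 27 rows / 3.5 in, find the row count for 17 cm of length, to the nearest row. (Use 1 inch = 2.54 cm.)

Finished = 23.5 + 5 = 28.5 cm.
28.5 cm × 1/2.54 = 11.22 inches.
26/4.5 = 5.778 sts per in; 11.22 × 5.778 = 64.83 sts.
Next multiple of 6 → 66.
17 cm = 6.69 inches; × 7.714 = 51.63 → 52 rows.

Cast on 66 stitches; work 52 rows.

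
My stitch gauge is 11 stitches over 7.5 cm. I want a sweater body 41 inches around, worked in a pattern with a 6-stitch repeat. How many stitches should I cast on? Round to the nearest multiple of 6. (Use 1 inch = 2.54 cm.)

Cast on 150 stitches.

41 in = 41 × 2.54 = 104.14 cm.
11 / 7.5 = 1.467 sts/cm.
104.14 × 1.467 = 152.74 sts.
→ 150.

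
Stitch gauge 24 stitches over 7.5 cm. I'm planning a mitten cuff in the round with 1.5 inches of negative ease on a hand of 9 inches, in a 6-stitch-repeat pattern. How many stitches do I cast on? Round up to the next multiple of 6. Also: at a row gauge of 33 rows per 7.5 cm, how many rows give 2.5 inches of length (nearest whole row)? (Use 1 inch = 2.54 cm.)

Finished = 9 − 1.5 = 7.5 inches.
7.5 inches × 2.54 = 19.05 cm.
24/7.5 = 3.2 sts per cm; 19.05 × 3.2 = 60.96 sts.
Next multiple of 6 → 66.
2.5 inches = 6.35 cm; × 4.4 = 27.94 → 28 rows.

Cast on 66 stitches; work 28 rows.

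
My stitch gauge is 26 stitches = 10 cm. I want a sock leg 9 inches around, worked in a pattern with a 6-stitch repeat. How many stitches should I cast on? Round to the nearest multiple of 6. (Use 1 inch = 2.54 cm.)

9 in = 9 × 2.54 = 22.86 cm.
26 / 10 = 2.6 sts/cm.
22.86 × 2.6 = 59.44 sts.
→ 60.

CO 60 sts.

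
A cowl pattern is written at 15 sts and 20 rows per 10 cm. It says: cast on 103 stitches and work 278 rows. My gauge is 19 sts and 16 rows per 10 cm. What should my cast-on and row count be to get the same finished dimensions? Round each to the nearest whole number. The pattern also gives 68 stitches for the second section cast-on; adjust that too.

Cast on 130 stitches; work 222 rows; second section cast-on 86 stitches.

Stitches: 103 × 19/15 = 130.47 → 130.
Rows: 278 × 16/20 = 222.40 → 222.
second section cast-on: 68 × 19/15 = 86.13 → 86.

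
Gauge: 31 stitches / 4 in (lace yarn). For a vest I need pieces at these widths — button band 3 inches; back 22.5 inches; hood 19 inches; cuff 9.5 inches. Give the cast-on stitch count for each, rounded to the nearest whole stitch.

Rate = 31/4 = 7.75 sts per in.
button band: 3 × 7.75 = 23.25 → 23.
back: 22.5 × 7.75 = 174.38 → 174.
hood: 19 × 7.75 = 147.25 → 147.
cuff: 9.5 × 7.75 = 73.62 → 74.

button band 23; back 174; hood 147; cuff 74.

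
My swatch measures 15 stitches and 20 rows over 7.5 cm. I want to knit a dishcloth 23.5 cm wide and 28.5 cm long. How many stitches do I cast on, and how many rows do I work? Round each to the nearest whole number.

Cast on 47 stitches and work 76 rows.

Stitch gauge = 15/7.5 = 2 sts/cm; 23.5 × 2 = 47.00 → 47 sts.
Row gauge = 20/7.5 = 2.667 rows/cm; 28.5 × 2.667 = 76.00 → 76 rows.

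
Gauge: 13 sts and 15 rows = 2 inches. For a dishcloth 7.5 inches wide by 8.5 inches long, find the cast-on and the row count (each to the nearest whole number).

Cast on 49 stitches and work 64 rows.

Stitch gauge = 13/2 = 6.5 sts/in; 7.5 × 6.5 = 48.75 → 49 sts.
Row gauge = 15/2 = 7.5 rows/in; 8.5 × 7.5 = 63.75 → 64 rows.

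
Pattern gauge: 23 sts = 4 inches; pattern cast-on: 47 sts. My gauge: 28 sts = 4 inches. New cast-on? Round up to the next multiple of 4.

CO 60 sts.

Scale factor = 28 / 23 = 1.217.
47 × 28 / 23 = 57.22 sts.
→ 60 sts.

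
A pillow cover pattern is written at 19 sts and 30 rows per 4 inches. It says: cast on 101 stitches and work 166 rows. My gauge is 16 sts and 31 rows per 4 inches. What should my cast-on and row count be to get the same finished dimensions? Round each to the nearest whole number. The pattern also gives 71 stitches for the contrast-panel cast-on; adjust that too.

Cast on 85 stitches; work 172 rows; contrast-panel cast-on 60 stitches.

Stitches: 101 × 16/19 = 85.05 → 85.
Rows: 166 × 31/30 = 171.53 → 172.
contrast-panel cast-on: 71 × 16/19 = 59.79 → 60.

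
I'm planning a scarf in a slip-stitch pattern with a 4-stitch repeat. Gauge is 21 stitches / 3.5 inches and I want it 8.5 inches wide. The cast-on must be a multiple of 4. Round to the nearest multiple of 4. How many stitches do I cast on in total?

21 / 3.5 = 6 sts per inch.
8.5 × 6 = 51.00 sts.
Nearest multiple of 4: 52.

CO 52 sts.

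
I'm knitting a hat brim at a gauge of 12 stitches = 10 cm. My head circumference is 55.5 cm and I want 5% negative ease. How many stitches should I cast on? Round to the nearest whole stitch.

Finished = 55.5 × 0.95 = 52.73 cm.
12 / 10 = 1.2 sts per cm.
52.73 × 1.2 = 63.27 sts.
→ 63 sts.

Cast on 63 stitches.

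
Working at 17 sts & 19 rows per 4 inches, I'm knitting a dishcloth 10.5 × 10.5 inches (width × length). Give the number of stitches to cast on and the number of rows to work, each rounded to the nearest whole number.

Stitch gauge = 17/4 = 4.25 sts/in; 10.5 × 4.25 = 44.62 → 45 sts.
Row gauge = 19/4 = 4.75 rows/in; 10.5 × 4.75 = 49.88 → 50 rows.

Cast on 45 stitches and work 50 rows.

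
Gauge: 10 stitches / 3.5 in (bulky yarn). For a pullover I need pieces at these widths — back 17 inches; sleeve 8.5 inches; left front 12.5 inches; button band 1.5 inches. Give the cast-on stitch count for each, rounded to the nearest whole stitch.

Rate = 10/3.5 = 2.857 sts per in.
back: 17 × 2.857 = 48.57 → 49.
sleeve: 8.5 × 2.857 = 24.29 → 24.
left front: 12.5 × 2.857 = 35.71 → 36.
button band: 1.5 × 2.857 = 4.29 → 4.

back 49; sleeve 24; left front 36; button band 4.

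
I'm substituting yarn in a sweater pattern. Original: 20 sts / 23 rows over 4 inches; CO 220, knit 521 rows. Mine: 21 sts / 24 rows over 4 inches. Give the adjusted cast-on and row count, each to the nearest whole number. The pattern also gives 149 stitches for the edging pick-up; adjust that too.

Stitches: 220 × 21/20 = 231.00 → 231.
Rows: 521 × 24/23 = 543.65 → 544.
edging pick-up: 149 × 21/20 = 156.45 → 156.

Cast on 231 stitches; work 544 rows; edging pick-up 156 stitches.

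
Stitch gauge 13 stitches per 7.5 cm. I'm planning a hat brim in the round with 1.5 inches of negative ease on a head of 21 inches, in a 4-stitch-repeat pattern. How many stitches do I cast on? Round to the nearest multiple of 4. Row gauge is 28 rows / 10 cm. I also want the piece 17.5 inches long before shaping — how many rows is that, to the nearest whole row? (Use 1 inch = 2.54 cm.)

Cast on 84 stitches; work 124 rows.

Finished = 21 − 1.5 = 19.5 inches.
19.5 inches × 2.54 = 49.53 cm.
13/7.5 = 1.733 sts per cm; 49.53 × 1.733 = 85.85 sts.
Nearest multiple of 4 → 84.
17.5 inches = 44.45 cm; × 2.8 = 124.46 → 124 rows.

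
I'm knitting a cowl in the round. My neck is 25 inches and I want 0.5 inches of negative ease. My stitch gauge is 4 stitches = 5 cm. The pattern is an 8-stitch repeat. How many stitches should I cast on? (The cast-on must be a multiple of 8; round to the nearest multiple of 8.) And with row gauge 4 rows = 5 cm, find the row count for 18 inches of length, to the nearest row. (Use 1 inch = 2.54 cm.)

Cast on 48 stitches; work 37 rows.

Finished = 25 − 0.5 = 24.5 inches.
24.5 inches × 2.54 = 62.23 cm.
4/5 = 0.8 sts per cm; 62.23 × 0.8 = 49.78 sts.
Nearest multiple of 8 → 48.
18 inches = 45.72 cm; × 0.8 = 36.58 → 37 rows.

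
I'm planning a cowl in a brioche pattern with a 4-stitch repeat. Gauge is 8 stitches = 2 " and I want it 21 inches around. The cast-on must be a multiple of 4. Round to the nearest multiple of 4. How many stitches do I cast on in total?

84 stitches.

8 / 2 = 4 sts per inch.
21 × 4 = 84.00 sts.
Nearest multiple of 4: 84.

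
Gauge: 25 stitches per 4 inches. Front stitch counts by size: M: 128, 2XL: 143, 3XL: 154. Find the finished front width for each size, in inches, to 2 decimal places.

25/4 = 6.25 sts per in.
M: 128 / 6.25 = 20.480 → 20.48 in.
2XL: 143 / 6.25 = 22.880 → 22.88 in.
3XL: 154 / 6.25 = 24.640 → 24.64 in.

M 20.48 inches; 2XL 22.88 inches; 3XL 24.64 inches.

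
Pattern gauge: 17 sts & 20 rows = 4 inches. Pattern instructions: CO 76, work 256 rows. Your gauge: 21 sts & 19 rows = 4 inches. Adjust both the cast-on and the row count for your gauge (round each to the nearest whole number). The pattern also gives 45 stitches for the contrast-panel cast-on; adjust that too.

Cast on 94 stitches; work 243 rows; contrast-panel cast-on 56 stitches.

Stitches: 76 × 21/17 = 93.88 → 94.
Rows: 256 × 19/20 = 243.20 → 243.
contrast-panel cast-on: 45 × 21/17 = 55.59 → 56.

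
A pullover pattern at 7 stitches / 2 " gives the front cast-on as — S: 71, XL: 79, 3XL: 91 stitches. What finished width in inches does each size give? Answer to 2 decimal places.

7/2 = 3.5 sts per in.
S: 71 / 3.5 = 20.286 → 20.29 in.
XL: 79 / 3.5 = 22.571 → 22.57 in.
3XL: 91 / 3.5 = 26.000 → 26.00 in.

S 20.29 inches; XL 22.57 inches; 3XL 26.00 inches.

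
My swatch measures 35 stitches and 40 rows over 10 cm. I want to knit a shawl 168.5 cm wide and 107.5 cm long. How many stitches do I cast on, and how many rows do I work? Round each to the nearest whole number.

Cast on 590 stitches and work 430 rows.

Stitch gauge = 35/10 = 3.5 sts/cm; 168.5 × 3.5 = 589.75 → 590 sts.
Row gauge = 40/10 = 4 rows/cm; 107.5 × 4 = 430.00 → 430 rows.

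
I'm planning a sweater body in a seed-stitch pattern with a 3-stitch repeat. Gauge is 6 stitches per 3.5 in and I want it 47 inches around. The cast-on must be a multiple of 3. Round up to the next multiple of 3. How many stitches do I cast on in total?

Cast on 81 stitches.

6 / 3.5 = 1.714 sts per inch.
47 × 1.714 = 80.57 sts.
Next multiple of 3: 81.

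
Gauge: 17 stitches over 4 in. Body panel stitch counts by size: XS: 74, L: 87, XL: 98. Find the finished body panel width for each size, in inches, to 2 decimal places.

17/4 = 4.25 sts per in.
XS: 74 / 4.25 = 17.412 → 17.41 in.
L: 87 / 4.25 = 20.471 → 20.47 in.
XL: 98 / 4.25 = 23.059 → 23.06 in.

XS 17.41 inches; L 20.47 inches; XL 23.06 inches.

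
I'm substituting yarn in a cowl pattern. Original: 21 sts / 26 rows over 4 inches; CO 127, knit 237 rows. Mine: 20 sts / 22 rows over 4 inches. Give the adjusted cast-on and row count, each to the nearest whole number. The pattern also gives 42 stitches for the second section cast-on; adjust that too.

Stitches: 127 × 20/21 = 120.95 → 121.
Rows: 237 × 22/26 = 200.54 → 201.
second section cast-on: 42 × 20/21 = 40.00 → 40.

Cast on 121 stitches; work 201 rows; second section cast-on 40 stitches.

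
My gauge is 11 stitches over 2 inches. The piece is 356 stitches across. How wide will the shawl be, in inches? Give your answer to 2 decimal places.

11 stitches / 2 inch = 5.5 stitches per inch.
356 / 5.5 = 64.727 inches.

64.73 inches.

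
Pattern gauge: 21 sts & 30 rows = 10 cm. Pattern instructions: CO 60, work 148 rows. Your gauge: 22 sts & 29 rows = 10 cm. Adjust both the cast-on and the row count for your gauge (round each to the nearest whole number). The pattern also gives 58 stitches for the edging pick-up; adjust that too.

Cast on 63 stitches; work 143 rows; edging pick-up 61 stitches.

Stitches: 60 × 22/21 = 62.86 → 63.
Rows: 148 × 29/30 = 143.07 → 143.
edging pick-up: 58 × 22/21 = 60.76 → 61.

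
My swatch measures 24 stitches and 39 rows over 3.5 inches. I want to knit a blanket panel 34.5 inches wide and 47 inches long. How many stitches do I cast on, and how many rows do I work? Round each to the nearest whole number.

Cast on 237 stitches and work 524 rows.

Stitch gauge = 24/3.5 = 6.857 sts/in; 34.5 × 6.857 = 236.57 → 237 sts.
Row gauge = 39/3.5 = 11.143 rows/in; 47 × 11.143 = 523.71 → 524 rows.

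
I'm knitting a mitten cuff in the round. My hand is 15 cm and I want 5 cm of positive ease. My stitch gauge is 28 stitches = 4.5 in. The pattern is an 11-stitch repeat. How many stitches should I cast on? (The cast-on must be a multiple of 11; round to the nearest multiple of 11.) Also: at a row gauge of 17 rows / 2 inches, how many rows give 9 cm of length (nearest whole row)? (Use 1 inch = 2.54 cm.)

Cast on 44 stitches; work 30 rows.

Finished = 15 + 5 = 20 cm.
20 cm × 1/2.54 = 7.87 inches.
28/4.5 = 6.222 sts per in; 7.87 × 6.222 = 48.99 sts.
Nearest multiple of 11 → 44.
9 cm = 3.54 inches; × 8.5 = 30.12 → 30 rows.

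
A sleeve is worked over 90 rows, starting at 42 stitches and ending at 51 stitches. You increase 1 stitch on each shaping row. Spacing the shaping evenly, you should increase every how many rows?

Increase every 10th row.

Stitches to add: |51 − 42| = 9.
Shaping rows needed: 9 / 1 = 9.
90 rows / 9 = every 10 rows.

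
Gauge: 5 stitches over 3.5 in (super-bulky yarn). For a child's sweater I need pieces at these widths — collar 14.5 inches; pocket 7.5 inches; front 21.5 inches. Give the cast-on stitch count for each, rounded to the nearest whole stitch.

collar 21; pocket 11; front 31.

Rate = 5/3.5 = 1.429 sts per in.
collar: 14.5 × 1.429 = 20.71 → 21.
pocket: 7.5 × 1.429 = 10.71 → 11.
front: 21.5 × 1.429 = 30.71 → 31.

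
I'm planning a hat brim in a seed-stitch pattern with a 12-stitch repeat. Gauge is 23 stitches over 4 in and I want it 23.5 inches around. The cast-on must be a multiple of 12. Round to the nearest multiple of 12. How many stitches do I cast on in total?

CO 132 sts.

23 / 4 = 5.75 sts per inch.
23.5 × 5.75 = 135.12 sts.
Nearest multiple of 12: 132.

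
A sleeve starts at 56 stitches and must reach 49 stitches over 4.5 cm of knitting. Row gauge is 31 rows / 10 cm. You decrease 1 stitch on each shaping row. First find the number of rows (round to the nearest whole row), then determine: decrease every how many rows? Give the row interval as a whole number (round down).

Rows = 4.5 × 3.1 = 13.9 → 14 rows.
Stitches to remove: 7 → 7 shaping rows (at 1 st each).
14 / 7 = 2.00 → every 2 rows.

Decrease every 2nd row.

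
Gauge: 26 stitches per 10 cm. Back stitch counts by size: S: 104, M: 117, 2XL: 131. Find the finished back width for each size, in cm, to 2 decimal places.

S 40.00 cm; M 45.00 cm; 2XL 50.38 cm.

26/10 = 2.6 sts per cm.
S: 104 / 2.6 = 40.000 → 40.00 cm.
M: 117 / 2.6 = 45.000 → 45.00 cm.
2XL: 131 / 2.6 = 50.385 → 50.38 cm.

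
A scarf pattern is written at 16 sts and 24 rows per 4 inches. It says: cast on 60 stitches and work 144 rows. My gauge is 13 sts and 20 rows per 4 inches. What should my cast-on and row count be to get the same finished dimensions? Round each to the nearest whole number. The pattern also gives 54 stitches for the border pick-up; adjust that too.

Cast on 49 stitches; work 120 rows; border pick-up 44 stitches.

Stitches: 60 × 13/16 = 48.75 → 49.
Rows: 144 × 20/24 = 120.00 → 120.
border pick-up: 54 × 13/16 = 43.88 → 44.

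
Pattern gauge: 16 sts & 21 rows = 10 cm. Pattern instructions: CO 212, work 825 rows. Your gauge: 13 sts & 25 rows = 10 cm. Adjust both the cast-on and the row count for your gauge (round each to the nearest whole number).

Stitches: 212 × 13/16 = 172.25 → 172.
Rows: 825 × 25/21 = 982.14 → 982.

Cast on 172 stitches; work 982 rows.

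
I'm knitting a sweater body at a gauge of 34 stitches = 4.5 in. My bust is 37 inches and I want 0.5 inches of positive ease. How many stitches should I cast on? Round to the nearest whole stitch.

Cast on 283 stitches.

Finished = 37 + 0.5 = 37.5 in.
34 / 4.5 = 7.556 sts per inch.
37.50 × 7.556 = 283.33 sts.
→ 283 sts.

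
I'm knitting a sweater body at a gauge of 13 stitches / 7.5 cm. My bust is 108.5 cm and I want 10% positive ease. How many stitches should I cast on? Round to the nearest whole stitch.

Finished = 108.5 × 1.10 = 119.35 cm.
13 / 7.5 = 1.733 sts per cm.
119.35 × 1.733 = 206.87 sts.
→ 207 sts.

CO 207 sts.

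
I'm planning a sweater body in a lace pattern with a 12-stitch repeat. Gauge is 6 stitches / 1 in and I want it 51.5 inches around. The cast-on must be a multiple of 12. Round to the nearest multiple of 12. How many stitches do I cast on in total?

6 / 1 = 6 sts per inch.
51.5 × 6 = 309.00 sts.
Nearest multiple of 12: 312.

Cast on 312 stitches.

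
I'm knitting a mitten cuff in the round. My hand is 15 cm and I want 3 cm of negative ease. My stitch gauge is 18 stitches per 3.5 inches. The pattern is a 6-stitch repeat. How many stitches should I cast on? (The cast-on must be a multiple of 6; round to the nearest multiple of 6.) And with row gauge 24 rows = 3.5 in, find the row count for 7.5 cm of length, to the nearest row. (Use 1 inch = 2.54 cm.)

Cast on 24 stitches; work 20 rows.

Finished = 15 − 3 = 12 cm.
12 cm × 1/2.54 = 4.72 inches.
18/3.5 = 5.143 sts per in; 4.72 × 5.143 = 24.30 sts.
Nearest multiple of 6 → 24.
7.5 cm = 2.95 inches; × 6.857 = 20.25 → 20 rows.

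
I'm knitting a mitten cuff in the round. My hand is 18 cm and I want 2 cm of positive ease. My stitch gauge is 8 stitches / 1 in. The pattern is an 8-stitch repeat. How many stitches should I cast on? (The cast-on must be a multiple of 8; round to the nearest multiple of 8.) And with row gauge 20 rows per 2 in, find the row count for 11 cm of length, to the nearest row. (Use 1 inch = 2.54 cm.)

Finished = 18 + 2 = 20 cm.
20 cm × 1/2.54 = 7.87 inches.
8/1 = 8 sts per in; 7.87 × 8 = 62.99 sts.
Nearest multiple of 8 → 64.
11 cm = 4.33 inches; × 10 = 43.31 → 43 rows.

Cast on 64 stitches; work 43 rows.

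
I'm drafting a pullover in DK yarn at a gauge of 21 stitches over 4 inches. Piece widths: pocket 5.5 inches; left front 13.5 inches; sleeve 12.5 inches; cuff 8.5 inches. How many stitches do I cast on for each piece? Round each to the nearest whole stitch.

Rate = 21/4 = 5.25 sts per in.
pocket: 5.5 × 5.25 = 28.88 → 29.
left front: 13.5 × 5.25 = 70.88 → 71.
sleeve: 12.5 × 5.25 = 65.62 → 66.
cuff: 8.5 × 5.25 = 44.62 → 45.

pocket 29; left front 71; sleeve 66; cuff 45.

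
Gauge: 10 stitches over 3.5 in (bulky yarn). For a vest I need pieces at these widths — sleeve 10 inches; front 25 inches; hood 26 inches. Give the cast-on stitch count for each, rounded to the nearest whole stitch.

sleeve 29; front 71; hood 74.

Rate = 10/3.5 = 2.857 sts per in.
sleeve: 10 × 2.857 = 28.57 → 29.
front: 25 × 2.857 = 71.43 → 71.
hood: 26 × 2.857 = 74.29 → 74.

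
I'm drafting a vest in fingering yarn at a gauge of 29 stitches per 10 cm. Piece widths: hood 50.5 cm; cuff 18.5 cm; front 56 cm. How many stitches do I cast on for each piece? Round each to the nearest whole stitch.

Rate = 29/10 = 2.9 sts per cm.
hood: 50.5 × 2.9 = 146.45 → 146.
cuff: 18.5 × 2.9 = 53.65 → 54.
front: 56 × 2.9 = 162.40 → 162.

hood 146; cuff 54; front 162.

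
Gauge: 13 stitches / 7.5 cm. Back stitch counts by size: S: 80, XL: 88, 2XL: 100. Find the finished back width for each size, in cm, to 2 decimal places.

S 46.15 cm; XL 50.77 cm; 2XL 57.69 cm.

13/7.5 = 1.733 sts per cm.
S: 80 / 1.733 = 46.154 → 46.15 cm.
XL: 88 / 1.733 = 50.769 → 50.77 cm.
2XL: 100 / 1.733 = 57.692 → 57.69 cm.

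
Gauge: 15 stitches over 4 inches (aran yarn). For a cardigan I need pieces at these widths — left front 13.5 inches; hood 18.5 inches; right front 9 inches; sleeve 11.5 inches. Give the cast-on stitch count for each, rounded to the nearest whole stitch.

left front 51; hood 69; right front 34; sleeve 43.

Rate = 15/4 = 3.75 sts per in.
left front: 13.5 × 3.75 = 50.62 → 51.
hood: 18.5 × 3.75 = 69.38 → 69.
right front: 9 × 3.75 = 33.75 → 34.
sleeve: 11.5 × 3.75 = 43.12 → 43.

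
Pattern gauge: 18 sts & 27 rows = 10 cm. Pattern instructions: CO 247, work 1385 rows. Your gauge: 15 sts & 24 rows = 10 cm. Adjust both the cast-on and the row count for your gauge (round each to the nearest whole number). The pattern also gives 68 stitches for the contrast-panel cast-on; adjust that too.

Stitches: 247 × 15/18 = 205.83 → 206.
Rows: 1385 × 24/27 = 1231.11 → 1231.
contrast-panel cast-on: 68 × 15/18 = 56.67 → 57.

Cast on 206 stitches; work 1231 rows; contrast-panel cast-on 57 stitches.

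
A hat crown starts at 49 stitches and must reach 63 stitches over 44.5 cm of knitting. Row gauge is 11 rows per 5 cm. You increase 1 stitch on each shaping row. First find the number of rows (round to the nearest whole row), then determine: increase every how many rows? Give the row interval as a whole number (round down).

Rows = 44.5 × 2.2 = 97.9 → 98 rows.
Stitches to add: 14 → 14 shaping rows (at 1 st each).
98 / 14 = 7.00 → every 7 rows.

Increase every 7th row.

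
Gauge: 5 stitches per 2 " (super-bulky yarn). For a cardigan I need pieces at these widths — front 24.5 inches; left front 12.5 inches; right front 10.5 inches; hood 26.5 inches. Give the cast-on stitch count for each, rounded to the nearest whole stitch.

front 61; left front 31; right front 26; hood 66.

Rate = 5/2 = 2.5 sts per in.
front: 24.5 × 2.5 = 61.25 → 61.
left front: 12.5 × 2.5 = 31.25 → 31.
right front: 10.5 × 2.5 = 26.25 → 26.
hood: 26.5 × 2.5 = 66.25 → 66.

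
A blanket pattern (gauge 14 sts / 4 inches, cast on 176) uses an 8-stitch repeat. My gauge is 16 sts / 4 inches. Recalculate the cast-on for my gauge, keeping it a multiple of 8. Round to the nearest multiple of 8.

176 × 16 / 14 = 201.14.
Nearest multiple of 8: 200.

200 stitches.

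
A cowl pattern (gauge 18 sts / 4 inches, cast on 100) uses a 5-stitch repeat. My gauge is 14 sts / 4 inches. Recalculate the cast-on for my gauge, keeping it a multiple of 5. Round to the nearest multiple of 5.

Cast on 80 stitches.

100 × 14 / 18 = 77.78.
Nearest multiple of 5: 80.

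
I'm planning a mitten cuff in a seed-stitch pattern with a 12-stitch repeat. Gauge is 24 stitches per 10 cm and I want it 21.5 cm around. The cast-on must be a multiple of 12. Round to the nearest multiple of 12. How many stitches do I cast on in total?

Cast on 48 stitches.

24 / 10 = 2.4 sts per cm.
21.5 × 2.4 = 51.60 sts.
Nearest multiple of 12: 48.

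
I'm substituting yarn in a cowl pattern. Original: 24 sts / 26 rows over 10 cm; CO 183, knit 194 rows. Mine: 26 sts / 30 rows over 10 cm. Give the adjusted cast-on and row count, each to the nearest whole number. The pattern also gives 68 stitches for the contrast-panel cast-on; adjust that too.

Cast on 198 stitches; work 224 rows; contrast-panel cast-on 74 stitches.

Stitches: 183 × 26/24 = 198.25 → 198.
Rows: 194 × 30/26 = 223.85 → 224.
contrast-panel cast-on: 68 × 26/24 = 73.67 → 74.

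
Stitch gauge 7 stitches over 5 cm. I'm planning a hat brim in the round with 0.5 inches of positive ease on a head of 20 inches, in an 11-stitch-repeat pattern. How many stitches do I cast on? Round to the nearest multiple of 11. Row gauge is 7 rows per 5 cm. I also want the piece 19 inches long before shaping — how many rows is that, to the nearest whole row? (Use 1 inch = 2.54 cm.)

Finished = 20 + 0.5 = 20.5 inches.
20.5 inches × 2.54 = 52.07 cm.
7/5 = 1.4 sts per cm; 52.07 × 1.4 = 72.90 sts.
Nearest multiple of 11 → 77.
19 inches = 48.26 cm; × 1.4 = 67.56 → 68 rows.

Cast on 77 stitches; work 68 rows.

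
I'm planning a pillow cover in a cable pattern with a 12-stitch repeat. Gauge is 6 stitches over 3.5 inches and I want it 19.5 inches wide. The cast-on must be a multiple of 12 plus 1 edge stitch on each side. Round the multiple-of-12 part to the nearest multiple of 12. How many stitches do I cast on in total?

Cast on 38 stitches.

6 / 3.5 = 1.714 sts per inch.
19.5 × 1.714 = 33.43 sts.
Less 2 edge sts → 31.43 for the repeat.
Nearest multiple of 12: 36.
Add back 2 edge sts → 38.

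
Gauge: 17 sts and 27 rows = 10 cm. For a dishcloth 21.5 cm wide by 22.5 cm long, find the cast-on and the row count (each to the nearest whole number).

Stitch gauge = 17/10 = 1.7 sts/cm; 21.5 × 1.7 = 36.55 → 37 sts.
Row gauge = 27/10 = 2.7 rows/cm; 22.5 × 2.7 = 60.75 → 61 rows.

Cast on 37 stitches and work 61 rows.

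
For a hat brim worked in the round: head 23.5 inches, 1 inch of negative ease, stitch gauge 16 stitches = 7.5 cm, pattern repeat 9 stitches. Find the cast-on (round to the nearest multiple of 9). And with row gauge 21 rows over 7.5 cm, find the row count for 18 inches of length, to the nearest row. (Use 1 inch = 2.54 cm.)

Finished = 23.5 − 1 = 22.5 inches.
22.5 inches × 2.54 = 57.15 cm.
16/7.5 = 2.133 sts per cm; 57.15 × 2.133 = 121.92 sts.
Nearest multiple of 9 → 126.
18 inches = 45.72 cm; × 2.8 = 128.02 → 128 rows.

Cast on 126 stitches; work 128 rows.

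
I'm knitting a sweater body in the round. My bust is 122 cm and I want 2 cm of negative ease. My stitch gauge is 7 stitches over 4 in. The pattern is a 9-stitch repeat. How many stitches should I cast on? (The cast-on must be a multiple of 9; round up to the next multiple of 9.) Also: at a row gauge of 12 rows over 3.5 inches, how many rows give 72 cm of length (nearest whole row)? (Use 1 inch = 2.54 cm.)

Cast on 90 stitches; work 97 rows.

Finished = 122 − 2 = 120 cm.
120 cm × 1/2.54 = 47.24 inches.
7/4 = 1.75 sts per in; 47.24 × 1.75 = 82.68 sts.
Next multiple of 9 → 90.
72 cm = 28.35 inches; × 3.429 = 97.19 → 97 rows.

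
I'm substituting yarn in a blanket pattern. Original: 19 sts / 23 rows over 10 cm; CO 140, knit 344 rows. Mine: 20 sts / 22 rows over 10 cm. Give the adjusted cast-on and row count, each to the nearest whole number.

Cast on 147 stitches; work 329 rows.

Stitches: 140 × 20/19 = 147.37 → 147.
Rows: 344 × 22/23 = 329.04 → 329.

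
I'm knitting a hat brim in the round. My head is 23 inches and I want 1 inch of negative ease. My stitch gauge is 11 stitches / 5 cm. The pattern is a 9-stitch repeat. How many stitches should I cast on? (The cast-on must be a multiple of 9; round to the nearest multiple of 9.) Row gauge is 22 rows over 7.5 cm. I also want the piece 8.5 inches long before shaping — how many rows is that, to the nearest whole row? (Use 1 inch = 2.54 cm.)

Finished = 23 − 1 = 22 inches.
22 inches × 2.54 = 55.88 cm.
11/5 = 2.2 sts per cm; 55.88 × 2.2 = 122.94 sts.
Nearest multiple of 9 → 126.
8.5 inches = 21.59 cm; × 2.933 = 63.33 → 63 rows.

Cast on 126 stitches; work 63 rows.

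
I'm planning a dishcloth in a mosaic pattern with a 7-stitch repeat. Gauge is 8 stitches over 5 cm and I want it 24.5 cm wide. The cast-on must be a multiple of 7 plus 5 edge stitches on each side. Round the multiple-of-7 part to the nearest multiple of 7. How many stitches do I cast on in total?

CO 38 sts.

8 / 5 = 1.6 sts per cm.
24.5 × 1.6 = 39.20 sts.
Less 10 edge sts → 29.20 for the repeat.
Nearest multiple of 7: 28.
Add back 10 edge sts → 38.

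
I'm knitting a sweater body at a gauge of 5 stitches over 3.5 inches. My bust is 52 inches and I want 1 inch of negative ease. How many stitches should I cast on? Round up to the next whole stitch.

Finished = 52 − 1 = 51 in.
5 / 3.5 = 1.429 sts per inch.
51.00 × 1.429 = 72.86 sts.
→ 73 sts.

CO 73 sts.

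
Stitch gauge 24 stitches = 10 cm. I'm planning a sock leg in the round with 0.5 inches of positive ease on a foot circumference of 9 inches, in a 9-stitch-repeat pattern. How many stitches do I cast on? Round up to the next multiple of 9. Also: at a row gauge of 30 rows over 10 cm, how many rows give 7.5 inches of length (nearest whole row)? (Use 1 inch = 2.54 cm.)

Finished = 9 + 0.5 = 9.5 inches.
9.5 inches × 2.54 = 24.13 cm.
24/10 = 2.4 sts per cm; 24.13 × 2.4 = 57.91 sts.
Next multiple of 9 → 63.
7.5 inches = 19.05 cm; × 3 = 57.15 → 57 rows.

Cast on 63 stitches; work 57 rows.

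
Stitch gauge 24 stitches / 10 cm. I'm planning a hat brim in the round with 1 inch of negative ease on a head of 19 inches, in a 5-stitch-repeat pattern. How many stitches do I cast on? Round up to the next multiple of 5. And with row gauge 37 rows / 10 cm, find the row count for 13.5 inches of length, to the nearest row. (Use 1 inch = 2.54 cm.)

Cast on 110 stitches; work 127 rows.

Finished = 19 − 1 = 18 inches.
18 inches × 2.54 = 45.72 cm.
24/10 = 2.4 sts per cm; 45.72 × 2.4 = 109.73 sts.
Next multiple of 5 → 110.
13.5 inches = 34.29 cm; × 3.7 = 126.87 → 127 rows.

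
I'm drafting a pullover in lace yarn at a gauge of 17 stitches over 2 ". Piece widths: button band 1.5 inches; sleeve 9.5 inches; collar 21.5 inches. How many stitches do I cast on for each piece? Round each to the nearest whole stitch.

button band 13; sleeve 81; collar 183.

Rate = 17/2 = 8.5 sts per in.
button band: 1.5 × 8.5 = 12.75 → 13.
sleeve: 9.5 × 8.5 = 80.75 → 81.
collar: 21.5 × 8.5 = 182.75 → 183.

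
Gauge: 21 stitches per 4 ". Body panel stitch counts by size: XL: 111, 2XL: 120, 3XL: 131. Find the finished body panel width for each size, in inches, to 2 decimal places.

21/4 = 5.25 sts per in.
XL: 111 / 5.25 = 21.143 → 21.14 in.
2XL: 120 / 5.25 = 22.857 → 22.86 in.
3XL: 131 / 5.25 = 24.952 → 24.95 in.

XL 21.14 inches; 2XL 22.86 inches; 3XL 24.95 inches.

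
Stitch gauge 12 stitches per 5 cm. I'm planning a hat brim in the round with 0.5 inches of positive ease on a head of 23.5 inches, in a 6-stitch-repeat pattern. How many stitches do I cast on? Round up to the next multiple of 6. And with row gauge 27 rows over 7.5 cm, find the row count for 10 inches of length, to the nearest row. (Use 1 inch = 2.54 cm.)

Finished = 23.5 + 0.5 = 24 inches.
24 inches × 2.54 = 60.96 cm.
12/5 = 2.4 sts per cm; 60.96 × 2.4 = 146.30 sts.
Next multiple of 6 → 150.
10 inches = 25.40 cm; × 3.6 = 91.44 → 91 rows.

Cast on 150 stitches; work 91 rows.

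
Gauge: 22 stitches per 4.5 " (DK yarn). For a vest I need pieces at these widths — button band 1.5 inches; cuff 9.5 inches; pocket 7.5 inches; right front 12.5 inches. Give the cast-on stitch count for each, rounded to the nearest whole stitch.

button band 7; cuff 46; pocket 37; right front 61.

Rate = 22/4.5 = 4.889 sts per in.
button band: 1.5 × 4.889 = 7.33 → 7.
cuff: 9.5 × 4.889 = 46.44 → 46.
pocket: 7.5 × 4.889 = 36.67 → 37.
right front: 12.5 × 4.889 = 61.11 → 61.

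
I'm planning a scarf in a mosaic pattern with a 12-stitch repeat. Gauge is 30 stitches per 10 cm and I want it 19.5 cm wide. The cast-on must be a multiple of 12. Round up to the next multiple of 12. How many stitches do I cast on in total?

Cast on 60 stitches.

30 / 10 = 3 sts per cm.
19.5 × 3 = 58.50 sts.
Next multiple of 12: 60.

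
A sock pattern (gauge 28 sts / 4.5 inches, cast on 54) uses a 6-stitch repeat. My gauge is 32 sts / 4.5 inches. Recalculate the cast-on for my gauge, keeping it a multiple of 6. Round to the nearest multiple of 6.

54 × 32 / 28 = 61.71.
Nearest multiple of 6: 60.

Cast on 60 stitches.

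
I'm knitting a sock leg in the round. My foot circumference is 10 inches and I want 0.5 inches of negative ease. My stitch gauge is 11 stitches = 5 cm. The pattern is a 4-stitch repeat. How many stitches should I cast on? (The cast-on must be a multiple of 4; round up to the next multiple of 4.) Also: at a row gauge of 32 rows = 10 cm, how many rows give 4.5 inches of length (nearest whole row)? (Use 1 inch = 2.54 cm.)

Finished = 10 − 0.5 = 9.5 inches.
9.5 inches × 2.54 = 24.13 cm.
11/5 = 2.2 sts per cm; 24.13 × 2.2 = 53.09 sts.
Next multiple of 4 → 56.
4.5 inches = 11.43 cm; × 3.2 = 36.58 → 37 rows.

Cast on 56 stitches; work 37 rows.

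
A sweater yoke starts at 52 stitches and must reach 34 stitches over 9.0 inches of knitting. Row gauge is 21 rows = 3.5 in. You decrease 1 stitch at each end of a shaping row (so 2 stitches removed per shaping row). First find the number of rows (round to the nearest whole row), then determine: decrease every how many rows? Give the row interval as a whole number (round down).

Decrease every 6th row.

Rows = 9.0 × 6 = 54.0 → 54 rows.
Stitches to remove: 18 → 9 shaping rows (at 2 st each).
54 / 9 = 6.00 → every 6 rows.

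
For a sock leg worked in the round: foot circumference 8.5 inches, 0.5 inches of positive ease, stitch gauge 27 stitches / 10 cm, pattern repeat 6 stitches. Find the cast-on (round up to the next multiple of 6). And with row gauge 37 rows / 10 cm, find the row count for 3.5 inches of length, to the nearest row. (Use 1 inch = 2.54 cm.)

Cast on 66 stitches; work 33 rows.

Finished = 8.5 + 0.5 = 9 inches.
9 inches × 2.54 = 22.86 cm.
27/10 = 2.7 sts per cm; 22.86 × 2.7 = 61.72 sts.
Next multiple of 6 → 66.
3.5 inches = 8.89 cm; × 3.7 = 32.89 → 33 rows.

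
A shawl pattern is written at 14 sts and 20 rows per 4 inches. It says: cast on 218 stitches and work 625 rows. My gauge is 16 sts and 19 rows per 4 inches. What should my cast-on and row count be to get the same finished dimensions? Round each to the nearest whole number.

Stitches: 218 × 16/14 = 249.14 → 249.
Rows: 625 × 19/20 = 593.75 → 594.

Cast on 249 stitches; work 594 rows.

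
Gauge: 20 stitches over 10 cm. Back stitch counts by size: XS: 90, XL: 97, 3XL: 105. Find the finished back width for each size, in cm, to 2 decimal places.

20/10 = 2 sts per cm.
XS: 90 / 2 = 45.000 → 45.00 cm.
XL: 97 / 2 = 48.500 → 48.50 cm.
3XL: 105 / 2 = 52.500 → 52.50 cm.

XS 45.00 cm; XL 48.50 cm; 3XL 52.50 cm.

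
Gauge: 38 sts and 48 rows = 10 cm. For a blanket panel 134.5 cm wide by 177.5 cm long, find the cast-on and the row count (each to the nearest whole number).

Stitch gauge = 38/10 = 3.8 sts/cm; 134.5 × 3.8 = 511.10 → 511 sts.
Row gauge = 48/10 = 4.8 rows/cm; 177.5 × 4.8 = 852.00 → 852 rows.

Cast on 511 stitches and work 852 rows.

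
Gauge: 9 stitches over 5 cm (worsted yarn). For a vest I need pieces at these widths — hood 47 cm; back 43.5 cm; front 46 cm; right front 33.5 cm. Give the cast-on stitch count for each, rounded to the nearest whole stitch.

hood 85; back 78; front 83; right front 60.

Rate = 9/5 = 1.8 sts per cm.
hood: 47 × 1.8 = 84.60 → 85.
back: 43.5 × 1.8 = 78.30 → 78.
front: 46 × 1.8 = 82.80 → 83.
right front: 33.5 × 1.8 = 60.30 → 60.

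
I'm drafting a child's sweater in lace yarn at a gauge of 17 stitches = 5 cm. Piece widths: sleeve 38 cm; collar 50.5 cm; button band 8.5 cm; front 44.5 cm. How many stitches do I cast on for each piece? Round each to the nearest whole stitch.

Rate = 17/5 = 3.4 sts per cm.
sleeve: 38 × 3.4 = 129.20 → 129.
collar: 50.5 × 3.4 = 171.70 → 172.
button band: 8.5 × 3.4 = 28.90 → 29.
front: 44.5 × 3.4 = 151.30 → 151.

sleeve 129; collar 172; button band 29; front 151.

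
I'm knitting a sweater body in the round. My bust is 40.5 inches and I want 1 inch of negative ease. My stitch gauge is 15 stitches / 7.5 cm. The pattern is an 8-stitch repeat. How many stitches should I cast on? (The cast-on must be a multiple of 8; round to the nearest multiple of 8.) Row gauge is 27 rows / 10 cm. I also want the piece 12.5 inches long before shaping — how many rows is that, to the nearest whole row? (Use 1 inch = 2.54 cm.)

Cast on 200 stitches; work 86 rows.

Finished = 40.5 − 1 = 39.5 inches.
39.5 inches × 2.54 = 100.33 cm.
15/7.5 = 2 sts per cm; 100.33 × 2 = 200.66 sts.
Nearest multiple of 8 → 200.
12.5 inches = 31.75 cm; × 2.7 = 85.72 → 86 rows.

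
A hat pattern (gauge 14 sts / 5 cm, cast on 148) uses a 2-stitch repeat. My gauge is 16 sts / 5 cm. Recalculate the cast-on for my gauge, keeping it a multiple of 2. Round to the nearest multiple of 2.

170 stitches.

148 × 16 / 14 = 169.14.
Nearest multiple of 2: 170.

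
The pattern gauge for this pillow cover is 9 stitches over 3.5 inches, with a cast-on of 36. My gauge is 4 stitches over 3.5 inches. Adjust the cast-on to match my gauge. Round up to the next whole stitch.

Scale factor = 4 / 9 = 0.444.
36 × 4 / 9 = 16.00 sts.

16 stitches.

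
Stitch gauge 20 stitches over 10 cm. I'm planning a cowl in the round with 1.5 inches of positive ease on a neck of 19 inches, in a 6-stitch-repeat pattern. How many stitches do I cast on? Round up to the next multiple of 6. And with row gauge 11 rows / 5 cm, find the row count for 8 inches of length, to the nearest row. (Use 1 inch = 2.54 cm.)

Finished = 19 + 1.5 = 20.5 inches.
20.5 inches × 2.54 = 52.07 cm.
20/10 = 2 sts per cm; 52.07 × 2 = 104.14 sts.
Next multiple of 6 → 108.
8 inches = 20.32 cm; × 2.2 = 44.70 → 45 rows.

Cast on 108 stitches; work 45 rows.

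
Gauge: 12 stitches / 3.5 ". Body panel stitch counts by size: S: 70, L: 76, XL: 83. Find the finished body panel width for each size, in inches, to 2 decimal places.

12/3.5 = 3.429 sts per in.
S: 70 / 3.429 = 20.417 → 20.42 in.
L: 76 / 3.429 = 22.167 → 22.17 in.
XL: 83 / 3.429 = 24.208 → 24.21 in.

S 20.42 inches; L 22.17 inches; XL 24.21 inches.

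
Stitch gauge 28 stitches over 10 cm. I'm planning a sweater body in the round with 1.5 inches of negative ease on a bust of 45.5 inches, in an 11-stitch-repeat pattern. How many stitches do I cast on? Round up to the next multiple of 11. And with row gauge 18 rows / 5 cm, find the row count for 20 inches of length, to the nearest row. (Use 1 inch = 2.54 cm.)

Cast on 319 stitches; work 183 rows.

Finished = 45.5 − 1.5 = 44 inches.
44 inches × 2.54 = 111.76 cm.
28/10 = 2.8 sts per cm; 111.76 × 2.8 = 312.93 sts.
Next multiple of 11 → 319.
20 inches = 50.80 cm; × 3.6 = 182.88 → 183 rows.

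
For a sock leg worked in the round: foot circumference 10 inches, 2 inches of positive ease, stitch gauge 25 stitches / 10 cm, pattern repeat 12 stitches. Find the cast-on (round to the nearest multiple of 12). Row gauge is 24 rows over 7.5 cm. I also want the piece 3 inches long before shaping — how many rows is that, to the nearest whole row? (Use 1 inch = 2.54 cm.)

Cast on 72 stitches; work 24 rows.

Finished = 10 + 2 = 12 inches.
12 inches × 2.54 = 30.48 cm.
25/10 = 2.5 sts per cm; 30.48 × 2.5 = 76.20 sts.
Nearest multiple of 12 → 72.
3 inches = 7.62 cm; × 3.2 = 24.38 → 24 rows.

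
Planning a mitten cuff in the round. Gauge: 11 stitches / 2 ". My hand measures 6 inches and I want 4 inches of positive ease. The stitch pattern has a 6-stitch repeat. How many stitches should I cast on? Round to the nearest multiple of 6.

Finished = 6 + 4 = 10 inches.
11 / 2 = 5.5 sts/in.
10 × 5.5 = 55.00 sts.
Nearest multiple of 6: 54.

Cast on 54 stitches.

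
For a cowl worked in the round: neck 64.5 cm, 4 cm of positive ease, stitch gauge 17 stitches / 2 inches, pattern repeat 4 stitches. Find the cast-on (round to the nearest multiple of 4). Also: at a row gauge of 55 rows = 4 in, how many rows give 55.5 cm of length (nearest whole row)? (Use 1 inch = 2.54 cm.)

Cast on 228 stitches; work 300 rows.

Finished = 64.5 + 4 = 68.5 cm.
68.5 cm × 1/2.54 = 26.97 inches.
17/2 = 8.5 sts per in; 26.97 × 8.5 = 229.23 sts.
Nearest multiple of 4 → 228.
55.5 cm = 21.85 inches; × 13.75 = 300.44 → 300 rows.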